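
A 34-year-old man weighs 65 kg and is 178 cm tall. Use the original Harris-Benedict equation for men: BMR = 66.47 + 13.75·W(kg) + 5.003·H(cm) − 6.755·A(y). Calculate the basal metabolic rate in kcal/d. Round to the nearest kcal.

Harris-Benedict: BMR = 66.47 + 13.75(65) + 5.003(178) − 6.755(34) = 1621.084 kcal/day.

1621 kcal/d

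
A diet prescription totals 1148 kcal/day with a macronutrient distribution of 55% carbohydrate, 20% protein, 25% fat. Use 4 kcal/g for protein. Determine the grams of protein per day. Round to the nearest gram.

57 g/day

Protein energy = 20% × 1148 = 229.6 kcal.
At 4 kcal/g: 229.6 ÷ 4 = 57.4 g.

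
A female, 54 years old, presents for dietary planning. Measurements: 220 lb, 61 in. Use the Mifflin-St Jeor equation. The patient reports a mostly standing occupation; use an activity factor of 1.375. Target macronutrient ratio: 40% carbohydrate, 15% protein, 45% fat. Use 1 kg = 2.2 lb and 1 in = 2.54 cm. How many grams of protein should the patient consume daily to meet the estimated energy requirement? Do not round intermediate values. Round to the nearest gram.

79 g/day

Convert to metric: weight = 220 ÷ 2.2 = 100 kg; height = 61 × 2.54 = 154.94 cm.
Mifflin-St Jeor (female): BMR = 10(100) + 6.25(154.94) − 5(54) − 161 = 1000 + 968.375 − 270 − 161 = 1537.375 kcal/day.
TEE = 1537.375 × 1.375 = 2113.8906 kcal/day.
Protein energy = 15% × 2113.8906 = 317.0836 kcal.
Protein = 317.0836 ÷ 4 kcal/g = 79.2709 g.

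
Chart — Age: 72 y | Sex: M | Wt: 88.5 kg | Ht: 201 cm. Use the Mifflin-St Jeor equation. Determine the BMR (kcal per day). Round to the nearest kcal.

1786 kcal per day

Mifflin-St Jeor (male): BMR = 10(88.5) + 6.25(201) − 5(72) + 5 = 885 + 1256.25 − 360 + 5 = 1786.25 kcal/day.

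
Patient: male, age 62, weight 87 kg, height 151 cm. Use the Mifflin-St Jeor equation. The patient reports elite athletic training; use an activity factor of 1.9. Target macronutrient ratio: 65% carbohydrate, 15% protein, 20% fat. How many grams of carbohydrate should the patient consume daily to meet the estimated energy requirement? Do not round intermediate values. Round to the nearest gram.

Mifflin-St Jeor (male): BMR = 10(87) + 6.25(151) − 5(62) + 5 = 870 + 943.75 − 310 + 5 = 1508.75 kcal/day.
TEE = 1508.75 × 1.9 = 2866.625 kcal/day.
Carbohydrate energy = 65% × 2866.625 = 1863.3063 kcal.
Carbohydrate = 1863.3063 ÷ 4 kcal/g = 465.8266 g.

466 g/day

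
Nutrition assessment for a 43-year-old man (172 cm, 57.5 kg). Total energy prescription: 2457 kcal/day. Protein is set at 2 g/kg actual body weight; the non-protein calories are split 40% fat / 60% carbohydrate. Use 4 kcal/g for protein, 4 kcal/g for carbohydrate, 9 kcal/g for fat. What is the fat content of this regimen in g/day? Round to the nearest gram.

Protein = 2 × 57.5 = 115 g → 115 × 4 = 460 kcal.
Non-protein calories = 2457 − 460 = 1997 kcal.
Fat: 40% × 1997 = 798.8 kcal; carbohydrate: 1198.2 kcal.
Fat: 798.8 kcal ÷ 9 kcal/g = 88.7556 g.

89 g/day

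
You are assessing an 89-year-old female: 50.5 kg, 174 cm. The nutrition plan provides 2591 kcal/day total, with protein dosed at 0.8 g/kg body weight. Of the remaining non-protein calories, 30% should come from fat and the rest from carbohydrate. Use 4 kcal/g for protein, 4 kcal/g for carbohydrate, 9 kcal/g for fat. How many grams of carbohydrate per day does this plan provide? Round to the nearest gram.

425 g/day

Protein = 0.8 × 50.5 = 40.4 g → 40.4 × 4 = 161.6 kcal.
Non-protein calories = 2591 − 161.6 = 2429.4 kcal.
Fat: 30% × 2429.4 = 728.82 kcal; carbohydrate: 1700.58 kcal.
Carbohydrate: 1700.58 kcal ÷ 4 kcal/g = 425.145 g.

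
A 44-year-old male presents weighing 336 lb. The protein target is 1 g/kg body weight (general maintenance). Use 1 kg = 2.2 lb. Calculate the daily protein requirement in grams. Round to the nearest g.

Weight in kg = 336 ÷ 2.2 = 152.7273 kg.
Protein = 1 g/kg × 152.7273 kg = 152.7273 g/day.

153 g/day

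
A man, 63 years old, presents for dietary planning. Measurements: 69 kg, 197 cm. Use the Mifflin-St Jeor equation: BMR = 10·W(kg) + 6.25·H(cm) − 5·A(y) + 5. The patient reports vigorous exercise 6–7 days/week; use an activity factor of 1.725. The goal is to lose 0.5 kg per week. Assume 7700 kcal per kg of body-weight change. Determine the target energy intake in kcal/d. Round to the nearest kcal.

2229 kcal/d

Mifflin-St Jeor (male): BMR = 10(69) + 6.25(197) − 5(63) + 5 = 690 + 1231.25 − 315 + 5 = 1611.25 kcal/day.
TEE = 1611.25 × 1.725 = 2779.4063 kcal/day.
Required daily deficit = 0.5 × 7700 ÷ 7 = 550 kcal/day.
Target intake = 2779.4063 − 550 = 2229.4063 kcal/day.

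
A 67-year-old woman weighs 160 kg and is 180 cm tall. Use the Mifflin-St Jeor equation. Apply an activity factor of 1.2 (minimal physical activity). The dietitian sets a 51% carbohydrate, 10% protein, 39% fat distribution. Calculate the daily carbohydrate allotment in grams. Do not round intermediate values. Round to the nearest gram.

Mifflin-St Jeor (female): BMR = 10(160) + 6.25(180) − 5(67) − 161 = 1600 + 1125 − 335 − 161 = 2229 kcal/day.
TEE = 2229 × 1.2 = 2674.8 kcal/day.
Carbohydrate energy = 51% × 2674.8 = 1364.148 kcal.
Carbohydrate = 1364.148 ÷ 4 kcal/g = 341.037 g.

341 g/day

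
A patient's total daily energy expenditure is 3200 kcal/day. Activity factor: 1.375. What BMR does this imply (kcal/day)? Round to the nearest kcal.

BMR = TEE ÷ activity factor = 3200 ÷ 1.375 = 2327.2727 kcal/day.

2327 kcal/day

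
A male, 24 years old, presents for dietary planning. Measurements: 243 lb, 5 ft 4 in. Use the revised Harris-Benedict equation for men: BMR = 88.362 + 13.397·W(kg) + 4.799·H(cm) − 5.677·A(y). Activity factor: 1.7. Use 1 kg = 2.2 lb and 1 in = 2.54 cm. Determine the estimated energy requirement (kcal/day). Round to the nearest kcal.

3760 kcal/day

Convert to metric: weight = 243 ÷ 2.2 = 110.4545 kg; height = (5×12 + 4) × 2.54 = 64 × 2.54 = 162.56 cm.
Harris-Benedict: BMR = 88.362 + 13.397(110.4545) + 4.799(162.56) − 5.677(24) = 2211.999 kcal/day.
TEE = BMR × activity factor = 2211.999 × 1.7 = 3760.3983 kcal/day.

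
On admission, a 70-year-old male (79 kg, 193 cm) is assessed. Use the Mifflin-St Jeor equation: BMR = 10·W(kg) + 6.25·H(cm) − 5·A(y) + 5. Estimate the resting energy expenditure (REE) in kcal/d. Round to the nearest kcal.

1651 kcal/d

Mifflin-St Jeor (male): BMR = 10(79) + 6.25(193) − 5(70) + 5 = 790 + 1206.25 − 350 + 5 = 1651.25 kcal/day.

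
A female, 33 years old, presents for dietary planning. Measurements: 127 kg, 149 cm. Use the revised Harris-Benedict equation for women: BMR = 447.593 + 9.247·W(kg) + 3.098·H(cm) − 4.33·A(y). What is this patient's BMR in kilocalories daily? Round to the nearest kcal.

1941 kilocalories daily

Harris-Benedict: BMR = 447.593 + 9.247(127) + 3.098(149) − 4.33(33) = 1940.674 kcal/day.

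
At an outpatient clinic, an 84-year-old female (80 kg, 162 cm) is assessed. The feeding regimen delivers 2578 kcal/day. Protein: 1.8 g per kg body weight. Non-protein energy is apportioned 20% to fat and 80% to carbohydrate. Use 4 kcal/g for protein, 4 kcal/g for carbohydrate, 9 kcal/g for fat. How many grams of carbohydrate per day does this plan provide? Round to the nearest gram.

Protein = 1.8 × 80 = 144 g → 144 × 4 = 576 kcal.
Non-protein calories = 2578 − 576 = 2002 kcal.
Fat: 20% × 2002 = 400.4 kcal; carbohydrate: 1601.6 kcal.
Carbohydrate: 1601.6 kcal ÷ 4 kcal/g = 400.4 g.

400 g/day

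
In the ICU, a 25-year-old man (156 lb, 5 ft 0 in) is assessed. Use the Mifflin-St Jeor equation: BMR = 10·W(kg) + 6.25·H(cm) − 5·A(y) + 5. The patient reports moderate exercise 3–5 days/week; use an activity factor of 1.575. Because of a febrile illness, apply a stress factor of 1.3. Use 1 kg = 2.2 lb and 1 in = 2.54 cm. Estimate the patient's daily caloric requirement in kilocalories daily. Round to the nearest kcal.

Convert to metric: weight = 156 ÷ 2.2 = 70.9091 kg; height = (5×12 + 0) × 2.54 = 60 × 2.54 = 152.4 cm.
Mifflin-St Jeor (male): BMR = 10(70.9091) + 6.25(152.4) − 5(25) + 5 = 709.0909 + 952.5 − 125 + 5 = 1541.5909 kcal/day.
TEE = BMR × activity factor = 1541.5909 × 1.575 = 2428.0057 kcal/day.
Apply stress factor: 2428.0057 × 1.3 = 3156.4074 kcal/day.

3156 kilocalories daily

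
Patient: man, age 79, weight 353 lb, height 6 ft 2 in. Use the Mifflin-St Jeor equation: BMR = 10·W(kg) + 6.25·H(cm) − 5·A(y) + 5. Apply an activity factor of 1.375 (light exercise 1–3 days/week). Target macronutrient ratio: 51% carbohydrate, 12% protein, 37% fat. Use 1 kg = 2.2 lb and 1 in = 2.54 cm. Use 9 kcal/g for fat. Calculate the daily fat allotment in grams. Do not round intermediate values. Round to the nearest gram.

Convert to metric: weight = 353 ÷ 2.2 = 160.4545 kg; height = (6×12 + 2) × 2.54 = 74 × 2.54 = 187.96 cm.
Mifflin-St Jeor (male): BMR = 10(160.4545) + 6.25(187.96) − 5(79) + 5 = 1604.5455 + 1174.75 − 395 + 5 = 2389.2955 kcal/day.
TEE = 2389.2955 × 1.375 = 3285.2813 kcal/day.
Fat energy = 37% × 3285.2813 = 1215.5541 kcal.
Fat = 1215.5541 ÷ 9 kcal/g = 135.0616 g.

135 g/day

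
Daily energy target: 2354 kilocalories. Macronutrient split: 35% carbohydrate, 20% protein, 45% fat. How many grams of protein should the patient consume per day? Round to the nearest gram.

118 g/day

Protein energy = 20% × 2354 = 470.8 kcal.
At 4 kcal/g: 470.8 ÷ 4 = 117.7 g.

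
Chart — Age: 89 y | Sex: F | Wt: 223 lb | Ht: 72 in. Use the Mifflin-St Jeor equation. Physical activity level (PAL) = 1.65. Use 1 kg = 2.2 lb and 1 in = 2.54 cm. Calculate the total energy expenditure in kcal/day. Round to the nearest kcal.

2559 kcal/day

Convert to metric: weight = 223 ÷ 2.2 = 101.3636 kg; height = 72 × 2.54 = 182.88 cm.
Mifflin-St Jeor (female): BMR = 10(101.3636) + 6.25(182.88) − 5(89) − 161 = 1013.6364 + 1143 − 445 − 161 = 1550.6364 kcal/day.
TEE = BMR × activity factor = 1550.6364 × 1.65 = 2558.55 kcal/day.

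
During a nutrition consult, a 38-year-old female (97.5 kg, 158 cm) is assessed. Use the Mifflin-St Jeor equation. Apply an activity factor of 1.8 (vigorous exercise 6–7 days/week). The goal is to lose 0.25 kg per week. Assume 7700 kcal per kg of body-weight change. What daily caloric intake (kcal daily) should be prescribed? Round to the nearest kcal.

Mifflin-St Jeor (female): BMR = 10(97.5) + 6.25(158) − 5(38) − 161 = 975 + 987.5 − 190 − 161 = 1611.5 kcal/day.
TEE = 1611.5 × 1.8 = 2900.7 kcal/day.
Required daily deficit = 0.25 × 7700 ÷ 7 = 275 kcal/day.
Target intake = 2900.7 − 275 = 2625.7 kcal/day.

2626 kcal daily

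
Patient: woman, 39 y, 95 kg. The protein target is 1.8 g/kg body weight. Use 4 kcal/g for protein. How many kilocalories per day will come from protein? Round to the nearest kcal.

Protein = 1.8 g/kg × 95 kg = 171 g/day.
Protein energy = 171 g × 4 kcal/g = 684 kcal/day.

684 kcal/day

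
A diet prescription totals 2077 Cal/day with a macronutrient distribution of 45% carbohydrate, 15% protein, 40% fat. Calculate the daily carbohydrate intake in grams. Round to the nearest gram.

Carbohydrate energy = 45% × 2077 = 934.65 kcal.
At 4 kcal/g: 934.65 ÷ 4 = 233.6625 g.

234 g/day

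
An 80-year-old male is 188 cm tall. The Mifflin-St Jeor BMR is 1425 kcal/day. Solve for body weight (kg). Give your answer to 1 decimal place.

64.5 kg

1425 = 10·W + 6.25(188) − 5(80) + 5
10·W = 1425 − 780 = 645, so W = 64.5 kg.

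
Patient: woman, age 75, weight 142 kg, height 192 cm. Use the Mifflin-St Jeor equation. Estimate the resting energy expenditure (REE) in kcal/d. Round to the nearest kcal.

Mifflin-St Jeor (female): BMR = 10(142) + 6.25(192) − 5(75) − 161 = 1420 + 1200 − 375 − 161 = 2084 kcal/day.

2084 kcal/d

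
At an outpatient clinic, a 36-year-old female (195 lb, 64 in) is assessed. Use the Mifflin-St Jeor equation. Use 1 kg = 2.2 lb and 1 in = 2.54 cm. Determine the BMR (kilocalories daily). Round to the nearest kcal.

1561 kilocalories daily

Convert to metric: weight = 195 ÷ 2.2 = 88.6364 kg; height = 64 × 2.54 = 162.56 cm.
Mifflin-St Jeor (female): BMR = 10(88.6364) + 6.25(162.56) − 5(36) − 161 = 886.3636 + 1016 − 180 − 161 = 1561.3636 kcal/day.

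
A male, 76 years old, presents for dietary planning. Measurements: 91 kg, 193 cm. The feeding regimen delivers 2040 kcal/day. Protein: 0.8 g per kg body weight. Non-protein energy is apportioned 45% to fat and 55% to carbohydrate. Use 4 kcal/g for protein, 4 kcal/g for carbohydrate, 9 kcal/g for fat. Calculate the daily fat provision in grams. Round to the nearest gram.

87 g/day

Protein = 0.8 × 91 = 72.8 g → 72.8 × 4 = 291.2 kcal.
Non-protein calories = 2040 − 291.2 = 1748.8 kcal.
Fat: 45% × 1748.8 = 786.96 kcal; carbohydrate: 961.84 kcal.
Fat: 786.96 kcal ÷ 9 kcal/g = 87.44 g.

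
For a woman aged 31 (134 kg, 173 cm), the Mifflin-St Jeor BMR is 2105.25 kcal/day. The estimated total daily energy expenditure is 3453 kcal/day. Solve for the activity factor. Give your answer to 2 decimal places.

1.64

Activity factor = TEE ÷ BMR = 3453 ÷ 2105.25 = 1.64.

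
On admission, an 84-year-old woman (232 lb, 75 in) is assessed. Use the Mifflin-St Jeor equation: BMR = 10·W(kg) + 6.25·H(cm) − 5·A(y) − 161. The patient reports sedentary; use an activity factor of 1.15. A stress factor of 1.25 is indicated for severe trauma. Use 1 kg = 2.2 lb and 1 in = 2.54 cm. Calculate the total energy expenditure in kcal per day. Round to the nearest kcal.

Convert to metric: weight = 232 ÷ 2.2 = 105.4545 kg; height = 75 × 2.54 = 190.5 cm.
Mifflin-St Jeor (female): BMR = 10(105.4545) + 6.25(190.5) − 5(84) − 161 = 1054.5455 + 1190.625 − 420 − 161 = 1664.1705 kcal/day.
TEE = BMR × activity factor = 1664.1705 × 1.15 = 1913.796 kcal/day.
Apply stress factor: 1913.796 × 1.25 = 2392.245 kcal/day.

2392 kcal per day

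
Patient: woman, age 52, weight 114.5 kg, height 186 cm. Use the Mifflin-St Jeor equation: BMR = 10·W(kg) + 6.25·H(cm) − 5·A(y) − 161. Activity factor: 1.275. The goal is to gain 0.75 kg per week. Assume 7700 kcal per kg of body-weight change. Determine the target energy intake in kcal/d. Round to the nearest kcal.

Mifflin-St Jeor (female): BMR = 10(114.5) + 6.25(186) − 5(52) − 161 = 1145 + 1162.5 − 260 − 161 = 1886.5 kcal/day.
TEE = 1886.5 × 1.275 = 2405.2875 kcal/day.
Required daily surplus = 0.75 × 7700 ÷ 7 = 825 kcal/day.
Target intake = 2405.2875 + 825 = 3230.2875 kcal/day.

3230 kcal/d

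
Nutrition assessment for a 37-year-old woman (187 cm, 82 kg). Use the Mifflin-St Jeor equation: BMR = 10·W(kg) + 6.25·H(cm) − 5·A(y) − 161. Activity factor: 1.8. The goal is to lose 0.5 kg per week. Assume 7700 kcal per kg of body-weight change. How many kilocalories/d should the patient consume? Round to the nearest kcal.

Mifflin-St Jeor (female): BMR = 10(82) + 6.25(187) − 5(37) − 161 = 820 + 1168.75 − 185 − 161 = 1642.75 kcal/day.
TEE = 1642.75 × 1.8 = 2956.95 kcal/day.
Required daily deficit = 0.5 × 7700 ÷ 7 = 550 kcal/day.
Target intake = 2956.95 − 550 = 2406.95 kcal/day.

2407 kilocalories/d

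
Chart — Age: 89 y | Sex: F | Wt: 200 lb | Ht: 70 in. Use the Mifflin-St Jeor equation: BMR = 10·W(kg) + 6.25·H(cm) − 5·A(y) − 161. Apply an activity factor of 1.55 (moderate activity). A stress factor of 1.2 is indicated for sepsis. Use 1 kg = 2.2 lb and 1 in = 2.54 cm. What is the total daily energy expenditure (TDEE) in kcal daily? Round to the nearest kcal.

Convert to metric: weight = 200 ÷ 2.2 = 90.9091 kg; height = 70 × 2.54 = 177.8 cm.
Mifflin-St Jeor (female): BMR = 10(90.9091) + 6.25(177.8) − 5(89) − 161 = 909.0909 + 1111.25 − 445 − 161 = 1414.3409 kcal/day.
TEE = BMR × activity factor = 1414.3409 × 1.55 = 2192.2284 kcal/day.
Apply stress factor: 2192.2284 × 1.2 = 2630.6741 kcal/day.

2631 kcal daily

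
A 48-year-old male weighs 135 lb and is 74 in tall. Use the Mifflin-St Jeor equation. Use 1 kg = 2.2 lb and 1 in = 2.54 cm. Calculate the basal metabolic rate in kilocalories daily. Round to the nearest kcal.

Convert to metric: weight = 135 ÷ 2.2 = 61.3636 kg; height = 74 × 2.54 = 187.96 cm.
Mifflin-St Jeor (male): BMR = 10(61.3636) + 6.25(187.96) − 5(48) + 5 = 613.6364 + 1174.75 − 240 + 5 = 1553.3864 kcal/day.

1553 kilocalories daily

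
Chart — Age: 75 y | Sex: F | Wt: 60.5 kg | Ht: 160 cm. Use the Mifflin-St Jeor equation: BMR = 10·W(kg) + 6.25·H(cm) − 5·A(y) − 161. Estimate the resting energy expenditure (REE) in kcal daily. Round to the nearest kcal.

Mifflin-St Jeor (female): BMR = 10(60.5) + 6.25(160) − 5(75) − 161 = 605 + 1000 − 375 − 161 = 1069 kcal/day.

1069 kcal daily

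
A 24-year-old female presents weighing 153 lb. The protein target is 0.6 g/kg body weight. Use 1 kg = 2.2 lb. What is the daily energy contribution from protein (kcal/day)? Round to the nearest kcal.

167 kcal/day

Weight in kg = 153 ÷ 2.2 = 69.5455 kg.
Protein = 0.6 g/kg × 69.5455 kg = 41.7273 g/day.
Protein energy = 41.7273 g × 4 kcal/g = 166.9091 kcal/day.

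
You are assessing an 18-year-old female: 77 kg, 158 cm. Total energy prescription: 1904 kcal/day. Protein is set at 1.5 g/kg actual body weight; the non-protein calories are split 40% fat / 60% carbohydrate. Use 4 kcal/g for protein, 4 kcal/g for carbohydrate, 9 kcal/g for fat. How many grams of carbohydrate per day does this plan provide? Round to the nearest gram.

216 g/day

Protein = 1.5 × 77 = 115.5 g → 115.5 × 4 = 462 kcal.
Non-protein calories = 1904 − 462 = 1442 kcal.
Fat: 40% × 1442 = 576.8 kcal; carbohydrate: 865.2 kcal.
Carbohydrate: 865.2 kcal ÷ 4 kcal/g = 216.3 g.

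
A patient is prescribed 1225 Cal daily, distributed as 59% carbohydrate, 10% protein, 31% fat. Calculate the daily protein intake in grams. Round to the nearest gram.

31 g/day

Protein energy = 10% × 1225 = 122.5 kcal.
At 4 kcal/g: 122.5 ÷ 4 = 30.625 g.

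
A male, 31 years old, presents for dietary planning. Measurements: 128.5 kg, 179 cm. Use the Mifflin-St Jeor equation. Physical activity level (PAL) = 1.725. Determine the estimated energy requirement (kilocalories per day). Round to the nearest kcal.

Mifflin-St Jeor (male): BMR = 10(128.5) + 6.25(179) − 5(31) + 5 = 1285 + 1118.75 − 155 + 5 = 2253.75 kcal/day.
TEE = BMR × activity factor = 2253.75 × 1.725 = 3887.7188 kcal/day.

3888 kilocalories per day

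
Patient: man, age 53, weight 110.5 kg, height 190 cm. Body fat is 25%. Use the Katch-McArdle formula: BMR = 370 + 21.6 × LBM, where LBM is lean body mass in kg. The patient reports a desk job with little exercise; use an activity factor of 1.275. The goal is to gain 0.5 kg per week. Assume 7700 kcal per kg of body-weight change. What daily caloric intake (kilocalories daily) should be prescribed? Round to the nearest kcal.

LBM = 110.5 × (1 − 0.25) = 82.875 kg. Katch-McArdle: BMR = 370 + 21.6 × 82.875 = 2160.1 kcal/day.
TEE = 2160.1 × 1.275 = 2754.1275 kcal/day.
Required daily surplus = 0.5 × 7700 ÷ 7 = 550 kcal/day.
Target intake = 2754.1275 + 550 = 3304.1275 kcal/day.

3304 kilocalories daily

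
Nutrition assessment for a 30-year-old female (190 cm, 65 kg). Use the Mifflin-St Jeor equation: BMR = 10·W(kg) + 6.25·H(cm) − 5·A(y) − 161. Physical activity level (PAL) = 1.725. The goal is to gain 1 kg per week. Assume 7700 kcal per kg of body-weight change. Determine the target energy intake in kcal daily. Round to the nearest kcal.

3733 kcal daily

Mifflin-St Jeor (female): BMR = 10(65) + 6.25(190) − 5(30) − 161 = 650 + 1187.5 − 150 − 161 = 1526.5 kcal/day.
TEE = 1526.5 × 1.725 = 2633.2125 kcal/day.
Required daily surplus = 1 × 7700 ÷ 7 = 1100 kcal/day.
Target intake = 2633.2125 + 1100 = 3733.2125 kcal/day.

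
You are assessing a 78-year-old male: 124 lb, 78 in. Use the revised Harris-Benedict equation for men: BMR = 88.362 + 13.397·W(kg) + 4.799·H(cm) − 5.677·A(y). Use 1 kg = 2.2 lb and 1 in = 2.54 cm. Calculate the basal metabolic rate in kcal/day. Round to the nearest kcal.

Convert to metric: weight = 124 ÷ 2.2 = 56.3636 kg; height = 78 × 2.54 = 198.12 cm.
Harris-Benedict: BMR = 88.362 + 13.397(56.3636) + 4.799(198.12) − 5.677(78) = 1351.4375 kcal/day.

1351 kcal/day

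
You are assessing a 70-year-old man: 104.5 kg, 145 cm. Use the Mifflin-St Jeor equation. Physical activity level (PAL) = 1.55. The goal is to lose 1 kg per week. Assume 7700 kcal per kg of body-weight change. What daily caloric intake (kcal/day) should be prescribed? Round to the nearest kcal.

1390 kcal/day

Mifflin-St Jeor (male): BMR = 10(104.5) + 6.25(145) − 5(70) + 5 = 1045 + 906.25 − 350 + 5 = 1606.25 kcal/day.
TEE = 1606.25 × 1.55 = 2489.6875 kcal/day.
Required daily deficit = 1 × 7700 ÷ 7 = 1100 kcal/day.
Target intake = 2489.6875 − 1100 = 1389.6875 kcal/day.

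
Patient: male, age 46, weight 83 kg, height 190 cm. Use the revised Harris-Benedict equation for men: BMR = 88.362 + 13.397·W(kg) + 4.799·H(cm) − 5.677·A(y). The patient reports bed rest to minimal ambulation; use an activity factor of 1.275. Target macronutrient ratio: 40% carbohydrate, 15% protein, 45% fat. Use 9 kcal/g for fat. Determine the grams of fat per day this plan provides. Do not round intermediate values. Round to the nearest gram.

118 g/day

Harris-Benedict: BMR = 88.362 + 13.397(83) + 4.799(190) − 5.677(46) = 1850.981 kcal/day.
TEE = 1850.981 × 1.275 = 2360.0008 kcal/day.
Fat energy = 45% × 2360.0008 = 1062.0003 kcal.
Fat = 1062.0003 ÷ 9 kcal/g = 118 g.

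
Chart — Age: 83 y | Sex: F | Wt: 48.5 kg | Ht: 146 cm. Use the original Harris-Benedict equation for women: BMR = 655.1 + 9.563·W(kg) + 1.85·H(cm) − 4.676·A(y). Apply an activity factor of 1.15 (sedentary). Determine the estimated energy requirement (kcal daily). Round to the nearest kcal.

1151 kcal daily

Harris-Benedict: BMR = 655.1 + 9.563(48.5) + 1.85(146) − 4.676(83) = 1000.8975 kcal/day.
TEE = BMR × activity factor = 1000.8975 × 1.15 = 1151.0321 kcal/day.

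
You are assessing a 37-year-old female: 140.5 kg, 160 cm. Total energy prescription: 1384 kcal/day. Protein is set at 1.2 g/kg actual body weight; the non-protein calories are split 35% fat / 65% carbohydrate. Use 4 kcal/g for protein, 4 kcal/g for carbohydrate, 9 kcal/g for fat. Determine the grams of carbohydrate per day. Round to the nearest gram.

115 g/day

Protein = 1.2 × 140.5 = 168.6 g → 168.6 × 4 = 674.4 kcal.
Non-protein calories = 1384 − 674.4 = 709.6 kcal.
Fat: 35% × 709.6 = 248.36 kcal; carbohydrate: 461.24 kcal.
Carbohydrate: 461.24 kcal ÷ 4 kcal/g = 115.31 g.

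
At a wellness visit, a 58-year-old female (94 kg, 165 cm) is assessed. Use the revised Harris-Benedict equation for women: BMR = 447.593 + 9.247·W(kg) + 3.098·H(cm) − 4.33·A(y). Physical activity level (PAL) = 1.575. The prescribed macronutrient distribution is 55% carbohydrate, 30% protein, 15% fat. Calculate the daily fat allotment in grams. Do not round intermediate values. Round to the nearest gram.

41 g/day

Harris-Benedict: BMR = 447.593 + 9.247(94) + 3.098(165) − 4.33(58) = 1576.841 kcal/day.
TEE = 1576.841 × 1.575 = 2483.5246 kcal/day.
Fat energy = 15% × 2483.5246 = 372.5287 kcal.
Fat = 372.5287 ÷ 9 kcal/g = 41.3921 g.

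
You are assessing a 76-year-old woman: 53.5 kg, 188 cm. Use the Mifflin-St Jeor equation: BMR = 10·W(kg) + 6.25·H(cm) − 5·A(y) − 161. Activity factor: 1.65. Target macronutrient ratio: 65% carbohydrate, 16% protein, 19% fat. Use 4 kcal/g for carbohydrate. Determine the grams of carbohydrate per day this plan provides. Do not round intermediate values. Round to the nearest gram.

Mifflin-St Jeor (female): BMR = 10(53.5) + 6.25(188) − 5(76) − 161 = 535 + 1175 − 380 − 161 = 1169 kcal/day.
TEE = 1169 × 1.65 = 1928.85 kcal/day.
Carbohydrate energy = 65% × 1928.85 = 1253.7525 kcal.
Carbohydrate = 1253.7525 ÷ 4 kcal/g = 313.4381 g.

313 g/day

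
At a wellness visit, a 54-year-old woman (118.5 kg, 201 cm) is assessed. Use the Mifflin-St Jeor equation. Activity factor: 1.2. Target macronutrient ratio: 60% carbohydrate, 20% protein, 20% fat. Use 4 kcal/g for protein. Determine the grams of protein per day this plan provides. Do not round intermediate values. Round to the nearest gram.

121 g/day

Mifflin-St Jeor (female): BMR = 10(118.5) + 6.25(201) − 5(54) − 161 = 1185 + 1256.25 − 270 − 161 = 2010.25 kcal/day.
TEE = 2010.25 × 1.2 = 2412.3 kcal/day.
Protein energy = 20% × 2412.3 = 482.46 kcal.
Protein = 482.46 ÷ 4 kcal/g = 120.615 g.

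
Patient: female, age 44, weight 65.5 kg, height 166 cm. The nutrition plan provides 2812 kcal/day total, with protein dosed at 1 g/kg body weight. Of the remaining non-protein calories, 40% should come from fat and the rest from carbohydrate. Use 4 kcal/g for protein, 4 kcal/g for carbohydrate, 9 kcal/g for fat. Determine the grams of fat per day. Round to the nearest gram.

Protein = 1 × 65.5 = 65.5 g → 65.5 × 4 = 262 kcal.
Non-protein calories = 2812 − 262 = 2550 kcal.
Fat: 40% × 2550 = 1020 kcal; carbohydrate: 1530 kcal.
Fat: 1020 kcal ÷ 9 kcal/g = 113.3333 g.

113 g/day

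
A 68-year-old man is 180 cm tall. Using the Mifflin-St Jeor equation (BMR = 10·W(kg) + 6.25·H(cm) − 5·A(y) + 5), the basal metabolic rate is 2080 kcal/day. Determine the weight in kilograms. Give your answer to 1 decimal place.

129.0 kg

2080 = 10·W + 6.25(180) − 5(68) + 5
10·W = 2080 − 790 = 1290, so W = 129 kg.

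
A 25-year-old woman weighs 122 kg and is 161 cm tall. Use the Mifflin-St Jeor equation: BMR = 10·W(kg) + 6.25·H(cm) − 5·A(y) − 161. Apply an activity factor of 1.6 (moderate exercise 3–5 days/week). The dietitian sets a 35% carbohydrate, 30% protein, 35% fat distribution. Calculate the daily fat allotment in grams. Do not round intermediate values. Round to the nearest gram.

Mifflin-St Jeor (female): BMR = 10(122) + 6.25(161) − 5(25) − 161 = 1220 + 1006.25 − 125 − 161 = 1940.25 kcal/day.
TEE = 1940.25 × 1.6 = 3104.4 kcal/day.
Fat energy = 35% × 3104.4 = 1086.54 kcal.
Fat = 1086.54 ÷ 9 kcal/g = 120.7267 g.

121 g/day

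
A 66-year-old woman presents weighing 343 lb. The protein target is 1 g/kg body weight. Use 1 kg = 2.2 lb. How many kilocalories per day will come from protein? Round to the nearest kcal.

Weight in kg = 343 ÷ 2.2 = 155.9091 kg.
Protein = 1 g/kg × 155.9091 kg = 155.9091 g/day.
Protein energy = 155.9091 g × 4 kcal/g = 623.6364 kcal/day.

624 kcal/day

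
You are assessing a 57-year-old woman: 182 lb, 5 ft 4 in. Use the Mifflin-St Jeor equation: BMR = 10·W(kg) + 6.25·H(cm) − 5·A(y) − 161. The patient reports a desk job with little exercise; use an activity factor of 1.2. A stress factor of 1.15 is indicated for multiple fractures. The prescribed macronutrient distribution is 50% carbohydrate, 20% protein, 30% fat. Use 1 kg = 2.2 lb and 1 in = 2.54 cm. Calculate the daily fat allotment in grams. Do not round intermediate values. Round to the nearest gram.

64 g/day

Convert to metric: weight = 182 ÷ 2.2 = 82.7273 kg; height = (5×12 + 4) × 2.54 = 64 × 2.54 = 162.56 cm.
Mifflin-St Jeor (female): BMR = 10(82.7273) + 6.25(162.56) − 5(57) − 161 = 827.2727 + 1016 − 285 − 161 = 1397.2727 kcal/day.
TEE = 1397.2727 × 1.2 = 1676.7273 kcal/day.
With stress factor 1.15: 1676.7273 × 1.15 = 1928.2364 kcal/day.
Fat energy = 30% × 1928.2364 = 578.4709 kcal.
Fat = 578.4709 ÷ 9 kcal/g = 64.2745 g.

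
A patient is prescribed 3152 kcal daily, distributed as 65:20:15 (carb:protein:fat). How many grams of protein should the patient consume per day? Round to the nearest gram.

Protein energy = 20% × 3152 = 630.4 kcal.
At 4 kcal/g: 630.4 ÷ 4 = 157.6 g.

158 g/day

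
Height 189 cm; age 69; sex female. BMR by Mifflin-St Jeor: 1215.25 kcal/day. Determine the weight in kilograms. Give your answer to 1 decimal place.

54.0 kg

1215.25 = 10·W + 6.25(189) − 5(69) − 161
10·W = 1215.25 − 675.25 = 540, so W = 54 kg.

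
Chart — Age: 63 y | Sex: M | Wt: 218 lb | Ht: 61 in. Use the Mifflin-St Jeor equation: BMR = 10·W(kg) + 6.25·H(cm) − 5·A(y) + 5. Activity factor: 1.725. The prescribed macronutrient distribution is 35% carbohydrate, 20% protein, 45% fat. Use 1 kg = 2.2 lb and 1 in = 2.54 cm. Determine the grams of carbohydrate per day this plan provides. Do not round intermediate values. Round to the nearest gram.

Convert to metric: weight = 218 ÷ 2.2 = 99.0909 kg; height = 61 × 2.54 = 154.94 cm.
Mifflin-St Jeor (male): BMR = 10(99.0909) + 6.25(154.94) − 5(63) + 5 = 990.9091 + 968.375 − 315 + 5 = 1649.2841 kcal/day.
TEE = 1649.2841 × 1.725 = 2845.0151 kcal/day.
Carbohydrate energy = 35% × 2845.0151 = 995.7553 kcal.
Carbohydrate = 995.7553 ÷ 4 kcal/g = 248.9388 g.

249 g/day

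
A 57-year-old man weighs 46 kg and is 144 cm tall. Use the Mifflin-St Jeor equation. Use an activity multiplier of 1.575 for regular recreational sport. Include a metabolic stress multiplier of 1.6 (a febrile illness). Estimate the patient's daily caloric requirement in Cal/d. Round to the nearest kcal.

Mifflin-St Jeor (male): BMR = 10(46) + 6.25(144) − 5(57) + 5 = 460 + 900 − 285 + 5 = 1080 kcal/day.
TEE = BMR × activity factor = 1080 × 1.575 = 1701 kcal/day.
Apply stress factor: 1701 × 1.6 = 2721.6 kcal/day.

2722 Cal/d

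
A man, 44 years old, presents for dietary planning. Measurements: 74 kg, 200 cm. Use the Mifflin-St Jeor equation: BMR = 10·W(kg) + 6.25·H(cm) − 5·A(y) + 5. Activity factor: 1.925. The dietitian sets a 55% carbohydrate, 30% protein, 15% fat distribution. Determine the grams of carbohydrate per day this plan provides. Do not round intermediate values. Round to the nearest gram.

Mifflin-St Jeor (male): BMR = 10(74) + 6.25(200) − 5(44) + 5 = 740 + 1250 − 220 + 5 = 1775 kcal/day.
TEE = 1775 × 1.925 = 3416.875 kcal/day.
Carbohydrate energy = 55% × 3416.875 = 1879.2813 kcal.
Carbohydrate = 1879.2813 ÷ 4 kcal/g = 469.8203 g.

470 g/day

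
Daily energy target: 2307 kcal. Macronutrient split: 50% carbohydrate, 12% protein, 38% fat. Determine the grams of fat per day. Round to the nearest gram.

Fat energy = 38% × 2307 = 876.66 kcal.
At 9 kcal/g: 876.66 ÷ 9 = 97.4067 g.

97 g/day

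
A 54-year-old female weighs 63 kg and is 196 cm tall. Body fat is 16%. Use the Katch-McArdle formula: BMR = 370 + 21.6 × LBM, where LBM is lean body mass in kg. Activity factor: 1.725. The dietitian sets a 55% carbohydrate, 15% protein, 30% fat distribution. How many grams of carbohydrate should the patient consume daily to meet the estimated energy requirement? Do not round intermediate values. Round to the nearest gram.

LBM = 63 × (1 − 0.16) = 52.92 kg. Katch-McArdle: BMR = 370 + 21.6 × 52.92 = 1513.072 kcal/day.
TEE = 1513.072 × 1.725 = 2610.0492 kcal/day.
Carbohydrate energy = 55% × 2610.0492 = 1435.5271 kcal.
Carbohydrate = 1435.5271 ÷ 4 kcal/g = 358.8818 g.

359 g/day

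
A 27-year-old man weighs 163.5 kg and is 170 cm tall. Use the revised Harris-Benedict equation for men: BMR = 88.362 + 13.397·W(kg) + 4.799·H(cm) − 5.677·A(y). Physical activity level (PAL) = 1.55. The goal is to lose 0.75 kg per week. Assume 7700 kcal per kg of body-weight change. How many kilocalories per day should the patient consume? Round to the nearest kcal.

Harris-Benedict: BMR = 88.362 + 13.397(163.5) + 4.799(170) − 5.677(27) = 2941.3225 kcal/day.
TEE = 2941.3225 × 1.55 = 4559.0499 kcal/day.
Required daily deficit = 0.75 × 7700 ÷ 7 = 825 kcal/day.
Target intake = 4559.0499 − 825 = 3734.0499 kcal/day.

3734 kilocalories per day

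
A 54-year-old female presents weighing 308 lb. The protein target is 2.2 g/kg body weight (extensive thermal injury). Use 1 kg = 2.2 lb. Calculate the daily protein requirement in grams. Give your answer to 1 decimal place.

308.0 g/day

Weight in kg = 308 ÷ 2.2 = 140 kg.
Protein = 2.2 g/kg × 140 kg = 308 g/day.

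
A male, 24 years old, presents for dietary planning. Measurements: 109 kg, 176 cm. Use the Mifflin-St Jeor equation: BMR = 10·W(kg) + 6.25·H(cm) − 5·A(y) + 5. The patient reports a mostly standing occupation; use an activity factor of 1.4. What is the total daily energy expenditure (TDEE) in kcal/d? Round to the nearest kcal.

2905 kcal/d

Mifflin-St Jeor (male): BMR = 10(109) + 6.25(176) − 5(24) + 5 = 1090 + 1100 − 120 + 5 = 2075 kcal/day.
TEE = BMR × activity factor = 2075 × 1.4 = 2905 kcal/day.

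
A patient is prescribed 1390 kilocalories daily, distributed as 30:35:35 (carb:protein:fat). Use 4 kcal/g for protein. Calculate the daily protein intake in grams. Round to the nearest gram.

Protein energy = 35% × 1390 = 486.5 kcal.
At 4 kcal/g: 486.5 ÷ 4 = 121.625 g.

122 g/day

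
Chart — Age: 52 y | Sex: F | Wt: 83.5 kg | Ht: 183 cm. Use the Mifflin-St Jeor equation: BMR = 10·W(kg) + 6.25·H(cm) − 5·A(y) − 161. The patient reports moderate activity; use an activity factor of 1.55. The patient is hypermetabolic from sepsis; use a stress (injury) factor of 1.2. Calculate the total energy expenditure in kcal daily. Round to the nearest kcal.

2897 kcal daily

Mifflin-St Jeor (female): BMR = 10(83.5) + 6.25(183) − 5(52) − 161 = 835 + 1143.75 − 260 − 161 = 1557.75 kcal/day.
TEE = BMR × activity factor = 1557.75 × 1.55 = 2414.5125 kcal/day.
Apply stress factor: 2414.5125 × 1.2 = 2897.415 kcal/day.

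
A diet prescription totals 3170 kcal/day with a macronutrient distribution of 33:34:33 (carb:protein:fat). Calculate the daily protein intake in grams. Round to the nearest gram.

Protein energy = 34% × 3170 = 1077.8 kcal.
At 4 kcal/g: 1077.8 ÷ 4 = 269.45 g.

269 g/day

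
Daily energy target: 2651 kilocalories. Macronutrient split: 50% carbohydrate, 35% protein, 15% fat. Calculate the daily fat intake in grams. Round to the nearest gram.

Fat energy = 15% × 2651 = 397.65 kcal.
At 9 kcal/g: 397.65 ÷ 9 = 44.1833 g.

44 g/day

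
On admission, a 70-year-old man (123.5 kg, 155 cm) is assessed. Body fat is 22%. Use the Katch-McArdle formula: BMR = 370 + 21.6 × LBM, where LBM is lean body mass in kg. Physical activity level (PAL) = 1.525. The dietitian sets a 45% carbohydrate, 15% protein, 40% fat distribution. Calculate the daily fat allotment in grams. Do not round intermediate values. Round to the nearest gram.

LBM = 123.5 × (1 − 0.22) = 96.33 kg. Katch-McArdle: BMR = 370 + 21.6 × 96.33 = 2450.728 kcal/day.
TEE = 2450.728 × 1.525 = 3737.3602 kcal/day.
Fat energy = 40% × 3737.3602 = 1494.9441 kcal.
Fat = 1494.9441 ÷ 9 kcal/g = 166.1049 g.

166 g/day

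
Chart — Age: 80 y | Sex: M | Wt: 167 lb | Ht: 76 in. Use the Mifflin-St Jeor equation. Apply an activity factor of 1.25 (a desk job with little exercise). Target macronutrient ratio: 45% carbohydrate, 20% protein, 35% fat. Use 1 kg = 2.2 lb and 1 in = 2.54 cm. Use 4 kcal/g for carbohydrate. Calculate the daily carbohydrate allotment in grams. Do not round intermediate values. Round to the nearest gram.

221 g/day

Convert to metric: weight = 167 ÷ 2.2 = 75.9091 kg; height = 76 × 2.54 = 193.04 cm.
Mifflin-St Jeor (male): BMR = 10(75.9091) + 6.25(193.04) − 5(80) + 5 = 759.0909 + 1206.5 − 400 + 5 = 1570.5909 kcal/day.
TEE = 1570.5909 × 1.25 = 1963.2386 kcal/day.
Carbohydrate energy = 45% × 1963.2386 = 883.4574 kcal.
Carbohydrate = 883.4574 ÷ 4 kcal/g = 220.8643 g.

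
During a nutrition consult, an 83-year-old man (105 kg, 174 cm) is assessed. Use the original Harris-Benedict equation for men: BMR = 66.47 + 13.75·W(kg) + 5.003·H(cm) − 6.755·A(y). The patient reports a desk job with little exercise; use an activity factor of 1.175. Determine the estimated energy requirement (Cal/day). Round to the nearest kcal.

2139 Cal/day

Harris-Benedict: BMR = 66.47 + 13.75(105) + 5.003(174) − 6.755(83) = 1820.077 kcal/day.
TEE = BMR × activity factor = 1820.077 × 1.175 = 2138.5905 kcal/day.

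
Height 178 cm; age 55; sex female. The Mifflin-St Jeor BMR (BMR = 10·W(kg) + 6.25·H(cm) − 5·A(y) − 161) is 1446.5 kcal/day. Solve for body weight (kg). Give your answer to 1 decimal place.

1446.5 = 10·W + 6.25(178) − 5(55) − 161
10·W = 1446.5 − 676.5 = 770, so W = 77 kg.

77.0 kg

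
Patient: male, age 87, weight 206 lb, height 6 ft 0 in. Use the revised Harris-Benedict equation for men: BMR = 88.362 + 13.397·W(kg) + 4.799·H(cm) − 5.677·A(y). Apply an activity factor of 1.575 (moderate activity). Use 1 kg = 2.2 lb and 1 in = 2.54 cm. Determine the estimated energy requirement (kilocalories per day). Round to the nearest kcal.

2719 kilocalories per day

Convert to metric: weight = 206 ÷ 2.2 = 93.6364 kg; height = (6×12 + 0) × 2.54 = 72 × 2.54 = 182.88 cm.
Harris-Benedict: BMR = 88.362 + 13.397(93.6364) + 4.799(182.88) − 5.677(87) = 1726.5505 kcal/day.
TEE = BMR × activity factor = 1726.5505 × 1.575 = 2719.317 kcal/day.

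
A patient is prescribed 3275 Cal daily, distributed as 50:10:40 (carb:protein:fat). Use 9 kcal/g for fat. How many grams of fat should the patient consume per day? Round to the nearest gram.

Fat energy = 40% × 3275 = 1310 kcal.
At 9 kcal/g: 1310 ÷ 9 = 145.5556 g.

146 g/day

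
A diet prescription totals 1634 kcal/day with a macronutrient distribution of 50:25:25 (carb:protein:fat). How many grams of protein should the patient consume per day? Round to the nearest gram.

102 g/day

Protein energy = 25% × 1634 = 408.5 kcal.
At 4 kcal/g: 408.5 ÷ 4 = 102.125 g.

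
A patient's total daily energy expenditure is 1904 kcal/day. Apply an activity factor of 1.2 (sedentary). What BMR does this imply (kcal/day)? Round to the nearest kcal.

1587 kcal/day

BMR = TEE ÷ activity factor = 1904 ÷ 1.2 = 1586.6667 kcal/day.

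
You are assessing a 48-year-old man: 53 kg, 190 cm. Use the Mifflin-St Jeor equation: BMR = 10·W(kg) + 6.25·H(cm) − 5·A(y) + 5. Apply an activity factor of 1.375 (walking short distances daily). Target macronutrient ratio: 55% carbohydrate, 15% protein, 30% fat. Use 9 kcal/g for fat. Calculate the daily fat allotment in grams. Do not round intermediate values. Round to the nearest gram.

68 g/day

Mifflin-St Jeor (male): BMR = 10(53) + 6.25(190) − 5(48) + 5 = 530 + 1187.5 − 240 + 5 = 1482.5 kcal/day.
TEE = 1482.5 × 1.375 = 2038.4375 kcal/day.
Fat energy = 30% × 2038.4375 = 611.5313 kcal.
Fat = 611.5313 ÷ 9 kcal/g = 67.9479 g.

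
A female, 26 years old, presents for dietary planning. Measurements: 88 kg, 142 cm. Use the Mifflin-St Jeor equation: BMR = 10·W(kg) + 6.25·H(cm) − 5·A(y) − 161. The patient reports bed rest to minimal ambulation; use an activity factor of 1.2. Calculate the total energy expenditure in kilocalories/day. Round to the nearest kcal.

1772 kilocalories/day

Mifflin-St Jeor (female): BMR = 10(88) + 6.25(142) − 5(26) − 161 = 880 + 887.5 − 130 − 161 = 1476.5 kcal/day.
TEE = BMR × activity factor = 1476.5 × 1.2 = 1771.8 kcal/day.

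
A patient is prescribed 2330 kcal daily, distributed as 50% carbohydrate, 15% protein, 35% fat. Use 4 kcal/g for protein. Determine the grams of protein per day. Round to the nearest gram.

Protein energy = 15% × 2330 = 349.5 kcal.
At 4 kcal/g: 349.5 ÷ 4 = 87.375 g.

87 g/day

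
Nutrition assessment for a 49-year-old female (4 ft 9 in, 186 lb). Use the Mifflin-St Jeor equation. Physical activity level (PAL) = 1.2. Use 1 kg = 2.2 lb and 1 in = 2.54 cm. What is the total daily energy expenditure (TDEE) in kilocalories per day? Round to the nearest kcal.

1613 kilocalories per day

Convert to metric: weight = 186 ÷ 2.2 = 84.5455 kg; height = (4×12 + 9) × 2.54 = 57 × 2.54 = 144.78 cm.
Mifflin-St Jeor (female): BMR = 10(84.5455) + 6.25(144.78) − 5(49) − 161 = 845.4545 + 904.875 − 245 − 161 = 1344.3295 kcal/day.
TEE = BMR × activity factor = 1344.3295 × 1.2 = 1613.1955 kcal/day.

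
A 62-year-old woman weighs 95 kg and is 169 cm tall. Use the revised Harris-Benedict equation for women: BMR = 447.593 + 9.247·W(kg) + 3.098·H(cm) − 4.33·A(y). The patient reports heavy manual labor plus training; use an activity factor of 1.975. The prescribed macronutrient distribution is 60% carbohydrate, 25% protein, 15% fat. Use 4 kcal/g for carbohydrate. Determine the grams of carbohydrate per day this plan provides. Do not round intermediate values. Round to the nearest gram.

468 g/day

Harris-Benedict: BMR = 447.593 + 9.247(95) + 3.098(169) − 4.33(62) = 1581.16 kcal/day.
TEE = 1581.16 × 1.975 = 3122.791 kcal/day.
Carbohydrate energy = 60% × 3122.791 = 1873.6746 kcal.
Carbohydrate = 1873.6746 ÷ 4 kcal/g = 468.4187 g.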